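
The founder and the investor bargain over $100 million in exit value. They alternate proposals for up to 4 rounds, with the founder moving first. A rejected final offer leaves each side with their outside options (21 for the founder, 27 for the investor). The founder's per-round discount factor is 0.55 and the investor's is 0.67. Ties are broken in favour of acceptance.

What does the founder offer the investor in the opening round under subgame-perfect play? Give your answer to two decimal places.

49.65

By backward induction:
Round 4 (the investor proposes): the founder gets 21 if talks fail, so the investor offers 21 and keeps 79.
Round 3 (the founder proposes): the investor can get 79 next round, worth 0.67 × 79 = 52.93 now. The founder offers 52.93 and keeps 100 − 52.93 = 47.07.
Round 2 (the investor proposes): the founder can get 47.07 next round, worth 0.55 × 47.07 = 25.8885 now, so the investor offers 25.8885, keeping 74.1115.
Round 1 (the founder proposes): the investor can get 74.1115 next round, worth 0.67 × 74.1115 = 49.654705 now; the founder offers that and keeps 50.345295.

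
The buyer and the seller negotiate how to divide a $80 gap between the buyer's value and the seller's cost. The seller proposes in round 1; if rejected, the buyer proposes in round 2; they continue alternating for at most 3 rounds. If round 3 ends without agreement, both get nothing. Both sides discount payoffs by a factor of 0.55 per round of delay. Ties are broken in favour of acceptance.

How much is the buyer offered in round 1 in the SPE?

By backward induction:
Round 3 (the seller proposes): rejection yields 0 for the buyer; the seller offers 0 and keeps 80.
Round 2 (the buyer proposes): the seller can get 80 next round, worth 0.55 × 80 = 44 now; the buyer offers that and keeps 36.
Round 1 (the seller proposes): the buyer can get 36 next round, worth 0.55 × 36 = 19.8 now. The seller offers 19.8 and keeps 80 − 19.8 = 60.2.

19.8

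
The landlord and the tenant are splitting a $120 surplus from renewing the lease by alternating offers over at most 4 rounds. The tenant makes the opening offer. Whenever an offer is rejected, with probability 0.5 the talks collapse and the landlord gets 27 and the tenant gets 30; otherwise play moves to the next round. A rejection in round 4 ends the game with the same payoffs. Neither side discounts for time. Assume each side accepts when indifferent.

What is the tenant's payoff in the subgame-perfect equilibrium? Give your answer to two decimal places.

69.38

Round 4 (the landlord proposes): the tenant gets 30 if talks fail, so the landlord offers 30 and keeps 90.
Round 3 (the tenant proposes): rejecting gives the landlord an expected 0.5 × 90 + 0.5 × 27 = 58.5. The tenant offers 58.5 and keeps 120 − 58.5 = 61.5.
Round 2 (the landlord proposes): rejecting gives the tenant an expected 0.5 × 61.5 + 0.5 × 30 = 45.75, so the landlord offers 45.75, keeping 74.25.
Round 1 (the tenant proposes): rejecting gives the landlord an expected 0.5 × 74.25 + 0.5 × 27 = 50.625. The tenant offers 50.625 and keeps 120 − 50.625 = 69.375.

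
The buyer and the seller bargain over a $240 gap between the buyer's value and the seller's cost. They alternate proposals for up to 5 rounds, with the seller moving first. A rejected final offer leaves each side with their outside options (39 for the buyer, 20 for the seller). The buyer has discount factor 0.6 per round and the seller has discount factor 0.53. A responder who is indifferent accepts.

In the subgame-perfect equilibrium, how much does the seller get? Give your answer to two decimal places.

Round 5 (the seller proposes): the buyer gets 39 if talks fail, so the seller offers 39 and keeps 201.
Round 4 (the buyer proposes): the seller can get 201 next round, worth 0.53 × 201 = 106.53 now, so the buyer offers 106.53, keeping 133.47.
Round 3 (the seller proposes): the buyer can get 133.47 next round, worth 0.6 × 133.47 = 80.082 now. The seller offers 80.082 and keeps 240 − 80.082 = 159.918.
Round 2 (the buyer proposes): the seller can get 159.918 next round, worth 0.53 × 159.918 = 84.75654 now, so the buyer offers 84.75654, keeping 155.24346.
Round 1 (the seller proposes): the buyer can get 155.24346 next round, worth 0.6 × 155.24346 = 93.146076 now. The seller offers 93.146076 and keeps 240 − 93.146076 = 146.853924.

146.85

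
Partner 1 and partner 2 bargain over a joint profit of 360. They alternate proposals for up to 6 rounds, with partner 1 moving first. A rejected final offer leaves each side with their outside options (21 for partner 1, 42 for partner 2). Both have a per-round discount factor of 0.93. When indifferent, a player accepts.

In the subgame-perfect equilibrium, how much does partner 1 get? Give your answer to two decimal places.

80.46

Round 6 (partner 2 proposes): partner 1 gets 21 if talks fail, so partner 2 offers 21 and keeps 339.
Round 5 (partner 1 proposes): partner 2 can get 339 next round, worth 0.93 × 339 = 315.27 now. Partner 1 offers 315.27 and keeps 360 − 315.27 = 44.73.
Round 4 (partner 2 proposes): partner 1 can get 44.73 next round, worth 0.93 × 44.73 = 41.5989 now. Partner 2 offers 41.5989 and keeps 360 − 41.5989 = 318.4011.
Round 3 (partner 1 proposes): partner 2 can get 318.4011 next round, worth 0.93 × 318.4011 = 296.113023 now, so partner 1 offers 296.113023, keeping 63.886977.
Round 2 (partner 2 proposes): partner 1 can get 63.886977 next round, worth 0.93 × 63.886977 = 59.41488861 now, so partner 2 offers 59.41488861, keeping 300.58511139.
Round 1 (partner 1 proposes): partner 2 can get 300.58511139 next round, worth 0.93 × 300.58511139 = 279.5441535927 now. Partner 1 offers 279.5441535927 and keeps 360 − 279.5441535927 = 80.4558464073.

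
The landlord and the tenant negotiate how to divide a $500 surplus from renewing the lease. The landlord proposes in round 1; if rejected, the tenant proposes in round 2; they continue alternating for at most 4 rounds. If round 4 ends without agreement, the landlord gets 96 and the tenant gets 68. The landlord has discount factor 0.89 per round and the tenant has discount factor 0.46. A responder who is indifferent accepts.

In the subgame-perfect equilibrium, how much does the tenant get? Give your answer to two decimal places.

101.38

Round 4 (the tenant proposes): the landlord gets 96 if talks fail, so the tenant offers 96 and keeps 404.
Round 3 (the landlord proposes): the tenant can get 404 next round, worth 0.46 × 404 = 185.84 now; the landlord offers that and keeps 314.16.
Round 2 (the tenant proposes): the landlord can get 314.16 next round, worth 0.89 × 314.16 = 279.6024 now, so the tenant offers 279.6024, keeping 220.3976.
Round 1 (the landlord proposes): the tenant can get 220.3976 next round, worth 0.46 × 220.3976 = 101.382896 now. The landlord offers 101.382896 and keeps 500 − 101.382896 = 398.617104.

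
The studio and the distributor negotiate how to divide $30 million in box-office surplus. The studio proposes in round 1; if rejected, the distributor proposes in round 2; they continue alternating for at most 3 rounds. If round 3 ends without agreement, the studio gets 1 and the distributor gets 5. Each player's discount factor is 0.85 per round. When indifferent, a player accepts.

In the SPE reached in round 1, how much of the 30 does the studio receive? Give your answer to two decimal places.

Work backward from the last round.
Round 3 (the studio proposes): the distributor gets 5 if talks fail, so the studio offers 5 and keeps 25.
Round 2 (the distributor proposes): the studio can get 25 next round, worth 0.85 × 25 = 21.25 now; the distributor offers that and keeps 8.75.
Round 1 (the studio proposes): the distributor can get 8.75 next round, worth 0.85 × 8.75 = 7.4375 now, so the studio offers 7.4375, keeping 22.5625.

22.56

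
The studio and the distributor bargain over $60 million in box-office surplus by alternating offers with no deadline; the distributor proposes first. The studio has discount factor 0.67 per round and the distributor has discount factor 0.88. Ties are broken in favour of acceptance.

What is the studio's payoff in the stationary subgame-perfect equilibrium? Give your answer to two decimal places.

11.75

In a stationary SPE each proposer offers the other exactly their discounted continuation value.
If the distributor keeps x when proposing and the studio keeps y when proposing, then x = 60 − 0.67y and y = 60 − 0.88x.
Solving: x = 60(1 − 0.67) / (1 − 0.88·0.67) = 19.8 / 0.4104 ≈ 48.2456.
The studio gets 60 − 48.2456 ≈ 11.7544.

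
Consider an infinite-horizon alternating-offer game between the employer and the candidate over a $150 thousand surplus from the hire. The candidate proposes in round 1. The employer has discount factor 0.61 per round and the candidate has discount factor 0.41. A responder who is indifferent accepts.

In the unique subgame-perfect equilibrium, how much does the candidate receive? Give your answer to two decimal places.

78.01

Let x be the candidate's share when the candidate proposes and y be the employer's share when the employer proposes.
The employer accepts iff offered ≥ 0.61·y, so x = 150 − 0.61y. Symmetrically y = 150 − 0.41x.
Substituting: x = 150 − 0.61(150 − 0.41x), giving x(1 − 0.41·0.61) = 150(1 − 0.61).
So x = 150 × 0.39 / 0.7499 ≈ 78.0104, and the employer receives 150 − x ≈ 71.9896.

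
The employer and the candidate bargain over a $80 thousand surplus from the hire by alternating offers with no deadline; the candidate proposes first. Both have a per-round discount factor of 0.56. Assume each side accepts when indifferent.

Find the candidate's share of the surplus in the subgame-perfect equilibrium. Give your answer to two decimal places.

In a stationary SPE each proposer offers the other exactly their discounted continuation value.
If the candidate keeps x when proposing and the employer keeps y when proposing, then x = 80 − 0.56y and y = 80 − 0.56x.
Solving: x = 80(1 − 0.56) / (1 − 0.56·0.56) = 35.2 / 0.6864 ≈ 51.2821.
The employer gets 80 − 51.2821 ≈ 28.7179.

51.28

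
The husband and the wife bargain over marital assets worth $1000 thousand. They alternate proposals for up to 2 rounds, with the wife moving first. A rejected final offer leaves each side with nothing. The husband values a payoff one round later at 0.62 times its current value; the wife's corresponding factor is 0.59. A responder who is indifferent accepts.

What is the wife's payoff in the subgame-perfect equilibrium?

380

Round 2 (the husband proposes): rejection yields 0 for the wife; the husband offers 0 and keeps 1000.
Round 1 (the wife proposes): the husband can get 1000 next round, worth 0.62 × 1000 = 620 now. The wife offers 620 and keeps 1000 − 620 = 380.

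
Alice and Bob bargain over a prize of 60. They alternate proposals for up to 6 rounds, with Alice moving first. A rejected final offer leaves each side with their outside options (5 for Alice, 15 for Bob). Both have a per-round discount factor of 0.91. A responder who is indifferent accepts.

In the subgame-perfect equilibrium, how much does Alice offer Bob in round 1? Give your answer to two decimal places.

43.31

Round 6 (Bob proposes): Alice gets 5 if talks fail, so Bob offers 5 and keeps 55.
Round 5 (Alice proposes): Bob can get 55 next round, worth 0.91 × 55 = 50.05 now; Alice offers that and keeps 9.95.
Round 4 (Bob proposes): Alice can get 9.95 next round, worth 0.91 × 9.95 = 9.0545 now, so Bob offers 9.0545, keeping 50.9455.
Round 3 (Alice proposes): Bob can get 50.9455 next round, worth 0.91 × 50.9455 = 46.360405 now; Alice offers that and keeps 13.639595.
Round 2 (Bob proposes): Alice can get 13.639595 next round, worth 0.91 × 13.639595 = 12.41203145 now. Bob offers 12.41203145 and keeps 60 − 12.41203145 = 47.58796855.
Round 1 (Alice proposes): Bob can get 47.58796855 next round, worth 0.91 × 47.58796855 = 43.3050513805 now, so Alice offers 43.3050513805, keeping 16.6949486195.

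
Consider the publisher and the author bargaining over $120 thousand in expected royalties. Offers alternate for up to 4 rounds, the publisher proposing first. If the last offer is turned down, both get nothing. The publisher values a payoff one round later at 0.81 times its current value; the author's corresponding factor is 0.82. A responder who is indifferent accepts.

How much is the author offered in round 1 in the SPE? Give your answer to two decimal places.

84.05

Round 4 (the author proposes): the publisher will accept anything ≥ 0, so the author offers 0 and keeps 120.
Round 3 (the publisher proposes): the author can get 120 next round, worth 0.82 × 120 = 98.4 now, so the publisher offers 98.4, keeping 21.6.
Round 2 (the author proposes): the publisher can get 21.6 next round, worth 0.81 × 21.6 = 17.496 now. The author offers 17.496 and keeps 120 − 17.496 = 102.504.
Round 1 (the publisher proposes): the author can get 102.504 next round, worth 0.82 × 102.504 = 84.05328 now, so the publisher offers 84.05328, keeping 35.94672.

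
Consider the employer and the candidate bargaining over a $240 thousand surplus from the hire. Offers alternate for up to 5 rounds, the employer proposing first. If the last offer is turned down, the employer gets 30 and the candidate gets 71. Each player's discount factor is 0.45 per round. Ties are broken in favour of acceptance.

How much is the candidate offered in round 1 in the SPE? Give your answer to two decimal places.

Work backward from the last round.
Round 5 (the employer proposes): the candidate gets 71 if talks fail, so the employer offers 71 and keeps 169.
Round 4 (the candidate proposes): the employer can get 169 next round, worth 0.45 × 169 = 76.05 now; the candidate offers that and keeps 163.95.
Round 3 (the employer proposes): the candidate can get 163.95 next round, worth 0.45 × 163.95 = 73.7775 now; the employer offers that and keeps 166.2225.
Round 2 (the candidate proposes): the employer can get 166.2225 next round, worth 0.45 × 166.2225 = 74.800125 now, so the candidate offers 74.800125, keeping 165.199875.
Round 1 (the employer proposes): the candidate can get 165.199875 next round, worth 0.45 × 165.199875 = 74.33994375 now. The employer offers 74.33994375 and keeps 240 − 74.33994375 = 165.66005625.

74.34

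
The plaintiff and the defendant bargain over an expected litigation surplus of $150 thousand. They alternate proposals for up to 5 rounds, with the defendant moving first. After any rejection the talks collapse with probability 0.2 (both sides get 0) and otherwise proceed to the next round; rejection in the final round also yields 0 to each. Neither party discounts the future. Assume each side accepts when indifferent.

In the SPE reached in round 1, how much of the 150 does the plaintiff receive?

Round 5 (the defendant proposes): rejection yields 0 for the plaintiff; the defendant offers 0 and keeps 150.
Round 4 (the plaintiff proposes): rejecting gives the defendant an expected 0.8 × 150 = 120, so the plaintiff offers 120, keeping 30.
Round 3 (the defendant proposes): rejecting gives the plaintiff an expected 0.8 × 30 = 24; the defendant offers that and keeps 126.
Round 2 (the plaintiff proposes): rejecting gives the defendant an expected 0.8 × 126 = 100.8. The plaintiff offers 100.8 and keeps 150 − 100.8 = 49.2.
Round 1 (the defendant proposes): rejecting gives the plaintiff an expected 0.8 × 49.2 = 39.36. The defendant offers 39.36 and keeps 150 − 39.36 = 110.64.

39.36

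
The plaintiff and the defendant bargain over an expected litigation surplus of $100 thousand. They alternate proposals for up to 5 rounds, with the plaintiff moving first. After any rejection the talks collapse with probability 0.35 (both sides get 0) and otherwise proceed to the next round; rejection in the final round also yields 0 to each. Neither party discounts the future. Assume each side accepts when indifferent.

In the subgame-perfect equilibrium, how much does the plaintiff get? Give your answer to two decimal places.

Round 5 (the plaintiff proposes): the defendant will accept anything ≥ 0, so the plaintiff offers 0 and keeps 100.
Round 4 (the defendant proposes): rejecting gives the plaintiff an expected 0.65 × 100 = 65. The defendant offers 65 and keeps 100 − 65 = 35.
Round 3 (the plaintiff proposes): rejecting gives the defendant an expected 0.65 × 35 = 22.75. The plaintiff offers 22.75 and keeps 100 − 22.75 = 77.25.
Round 2 (the defendant proposes): rejecting gives the plaintiff an expected 0.65 × 77.25 = 50.2125, so the defendant offers 50.2125, keeping 49.7875.
Round 1 (the plaintiff proposes): rejecting gives the defendant an expected 0.65 × 49.7875 = 32.361875. The plaintiff offers 32.361875 and keeps 100 − 32.361875 = 67.638125.

67.64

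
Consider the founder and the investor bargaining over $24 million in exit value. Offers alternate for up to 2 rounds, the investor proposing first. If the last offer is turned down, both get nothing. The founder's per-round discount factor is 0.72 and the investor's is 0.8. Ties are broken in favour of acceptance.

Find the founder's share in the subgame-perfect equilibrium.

Round 2 (the founder proposes): the investor will accept anything ≥ 0, so the founder offers 0 and keeps 24.
Round 1 (the investor proposes): the founder can get 24 next round, worth 0.72 × 24 = 17.28 now; the investor offers that and keeps 6.72.

17.28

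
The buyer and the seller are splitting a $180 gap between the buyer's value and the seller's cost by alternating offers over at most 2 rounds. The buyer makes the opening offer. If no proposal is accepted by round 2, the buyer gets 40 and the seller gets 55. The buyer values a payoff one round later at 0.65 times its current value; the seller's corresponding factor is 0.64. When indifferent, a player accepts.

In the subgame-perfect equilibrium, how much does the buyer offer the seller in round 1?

89.6

Round 2 (the seller proposes): the buyer gets 40 if talks fail, so the seller offers 40 and keeps 140.
Round 1 (the buyer proposes): the seller can get 140 next round, worth 0.64 × 140 = 89.6 now; the buyer offers that and keeps 90.4.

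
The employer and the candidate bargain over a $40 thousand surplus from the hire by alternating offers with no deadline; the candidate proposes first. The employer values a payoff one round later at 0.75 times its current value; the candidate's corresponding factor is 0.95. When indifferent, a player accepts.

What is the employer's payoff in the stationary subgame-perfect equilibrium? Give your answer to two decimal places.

5.22

Let x be the candidate's share when the candidate proposes and y be the employer's share when the employer proposes.
The employer accepts iff offered ≥ 0.75·y, so x = 40 − 0.75y. Symmetrically y = 40 − 0.95x.
Substituting: x = 40 − 0.75(40 − 0.95x), giving x(1 − 0.95·0.75) = 40(1 − 0.75).
So x = 40 × 0.25 / 0.2875 ≈ 34.7826, and the employer receives 40 − x ≈ 5.2174.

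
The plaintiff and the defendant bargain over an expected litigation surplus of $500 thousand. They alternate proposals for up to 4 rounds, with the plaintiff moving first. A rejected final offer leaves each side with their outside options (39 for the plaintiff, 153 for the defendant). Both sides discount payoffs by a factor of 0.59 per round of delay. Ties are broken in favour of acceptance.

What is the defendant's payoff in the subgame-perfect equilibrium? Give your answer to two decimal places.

215.63

Round 4 (the defendant proposes): the plaintiff gets 39 if talks fail, so the defendant offers 39 and keeps 461.
Round 3 (the plaintiff proposes): the defendant can get 461 next round, worth 0.59 × 461 = 271.99 now; the plaintiff offers that and keeps 228.01.
Round 2 (the defendant proposes): the plaintiff can get 228.01 next round, worth 0.59 × 228.01 = 134.5259 now. The defendant offers 134.5259 and keeps 500 − 134.5259 = 365.4741.
Round 1 (the plaintiff proposes): the defendant can get 365.4741 next round, worth 0.59 × 365.4741 = 215.629719 now. The plaintiff offers 215.629719 and keeps 500 − 215.629719 = 284.370281.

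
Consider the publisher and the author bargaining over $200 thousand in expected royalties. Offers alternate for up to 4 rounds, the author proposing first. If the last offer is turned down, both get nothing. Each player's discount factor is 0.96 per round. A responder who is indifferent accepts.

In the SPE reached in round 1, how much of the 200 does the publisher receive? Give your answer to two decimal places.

Round 4 (the publisher proposes): rejection yields 0 for the author; the publisher offers 0 and keeps 200.
Round 3 (the author proposes): the publisher can get 200 next round, worth 0.96 × 200 = 192 now, so the author offers 192, keeping 8.
Round 2 (the publisher proposes): the author can get 8 next round, worth 0.96 × 8 = 7.68 now. The publisher offers 7.68 and keeps 200 − 7.68 = 192.32.
Round 1 (the author proposes): the publisher can get 192.32 next round, worth 0.96 × 192.32 = 184.6272 now, so the author offers 184.6272, keeping 15.3728.

184.63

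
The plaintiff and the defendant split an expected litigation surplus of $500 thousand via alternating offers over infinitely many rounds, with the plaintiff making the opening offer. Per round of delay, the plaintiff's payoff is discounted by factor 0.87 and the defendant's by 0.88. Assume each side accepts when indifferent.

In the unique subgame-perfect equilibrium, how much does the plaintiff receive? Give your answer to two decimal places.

Let x be the plaintiff's share when the plaintiff proposes and y be the defendant's share when the defendant proposes.
The defendant accepts iff offered ≥ 0.88·y, so x = 500 − 0.88y. Symmetrically y = 500 − 0.87x.
Substituting: x = 500 − 0.88(500 − 0.87x), giving x(1 − 0.87·0.88) = 500(1 − 0.88).
So x = 500 × 0.12 / 0.2344 ≈ 255.9727, and the defendant receives 500 − x ≈ 244.0273.

255.97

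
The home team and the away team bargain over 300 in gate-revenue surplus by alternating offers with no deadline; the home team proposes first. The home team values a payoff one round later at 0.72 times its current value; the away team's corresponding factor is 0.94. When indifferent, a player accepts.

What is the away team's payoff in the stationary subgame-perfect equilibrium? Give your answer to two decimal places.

In a stationary SPE each proposer offers the other exactly their discounted continuation value.
If the home team keeps x when proposing and the away team keeps y when proposing, then x = 300 − 0.94y and y = 300 − 0.72x.
Solving: x = 300(1 − 0.94) / (1 − 0.72·0.94) = 18 / 0.3232 ≈ 55.6931.
The away team gets 300 − 55.6931 ≈ 244.3069.

244.31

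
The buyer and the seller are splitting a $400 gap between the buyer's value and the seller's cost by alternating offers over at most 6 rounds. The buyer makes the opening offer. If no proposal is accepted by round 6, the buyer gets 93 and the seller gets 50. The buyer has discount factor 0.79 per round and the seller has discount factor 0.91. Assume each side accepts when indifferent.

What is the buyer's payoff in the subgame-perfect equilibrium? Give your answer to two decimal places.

Solve by backward induction from round 6.
Round 6 (the seller proposes): the buyer gets 93 if talks fail, so the seller offers 93 and keeps 307.
Round 5 (the buyer proposes): the seller can get 307 next round, worth 0.91 × 307 = 279.37 now, so the buyer offers 279.37, keeping 120.63.
Round 4 (the seller proposes): the buyer can get 120.63 next round, worth 0.79 × 120.63 = 95.2977 now; the seller offers that and keeps 304.7023.
Round 3 (the buyer proposes): the seller can get 304.7023 next round, worth 0.91 × 304.7023 = 277.279093 now; the buyer offers that and keeps 122.720907.
Round 2 (the seller proposes): the buyer can get 122.720907 next round, worth 0.79 × 122.720907 = 96.94951653 now. The seller offers 96.94951653 and keeps 400 − 96.94951653 = 303.05048347.
Round 1 (the buyer proposes): the seller can get 303.05048347 next round, worth 0.91 × 303.05048347 = 275.7759399577 now; the buyer offers that and keeps 124.2240600423.

124.22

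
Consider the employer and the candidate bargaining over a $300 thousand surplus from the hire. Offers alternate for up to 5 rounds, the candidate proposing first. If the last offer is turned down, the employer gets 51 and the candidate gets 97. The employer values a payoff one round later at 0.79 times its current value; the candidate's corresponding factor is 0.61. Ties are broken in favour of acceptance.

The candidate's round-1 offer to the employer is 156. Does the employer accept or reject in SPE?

Accept

Work out the employer's continuation value if the offer is rejected.
Round 5 (the candidate proposes): the employer gets 51 if talks fail, so the candidate offers 51 and keeps 249.
Round 4 (the employer proposes): the candidate can get 249 next round, worth 0.61 × 249 = 151.89 now; the employer offers that and keeps 148.11.
Round 3 (the candidate proposes): the employer can get 148.11 next round, worth 0.79 × 148.11 = 117.0069 now, so the candidate offers 117.0069, keeping 182.9931.
Round 2 (the employer proposes): the candidate can get 182.9931 next round, worth 0.61 × 182.9931 = 111.625791 now; the employer offers that and keeps 188.374209.
So by rejecting in round 1, the employer gets 188.374209 next round, worth 0.79 × 188.374209 = 148.81562511 now.
Offer 156 ≥ 148.81562511, so the employer accepts.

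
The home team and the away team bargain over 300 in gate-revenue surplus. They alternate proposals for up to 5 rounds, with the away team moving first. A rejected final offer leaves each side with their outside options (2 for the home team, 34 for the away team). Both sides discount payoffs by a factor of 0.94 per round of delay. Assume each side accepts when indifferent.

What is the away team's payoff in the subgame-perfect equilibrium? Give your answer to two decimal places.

Round 5 (the away team proposes): the home team gets 2 if talks fail, so the away team offers 2 and keeps 298.
Round 4 (the home team proposes): the away team can get 298 next round, worth 0.94 × 298 = 280.12 now. The home team offers 280.12 and keeps 300 − 280.12 = 19.88.
Round 3 (the away team proposes): the home team can get 19.88 next round, worth 0.94 × 19.88 = 18.6872 now; the away team offers that and keeps 281.3128.
Round 2 (the home team proposes): the away team can get 281.3128 next round, worth 0.94 × 281.3128 = 264.434032 now. The home team offers 264.434032 and keeps 300 − 264.434032 = 35.565968.
Round 1 (the away team proposes): the home team can get 35.565968 next round, worth 0.94 × 35.565968 = 33.43200992 now. The away team offers 33.43200992 and keeps 300 − 33.43200992 = 266.56799008.

266.57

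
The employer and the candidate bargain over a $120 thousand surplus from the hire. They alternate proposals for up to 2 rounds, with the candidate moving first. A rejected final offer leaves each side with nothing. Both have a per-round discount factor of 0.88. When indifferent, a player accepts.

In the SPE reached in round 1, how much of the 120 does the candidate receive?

14.4

By backward induction:
Round 2 (the employer proposes): rejection yields 0 for the candidate; the employer offers 0 and keeps 120.
Round 1 (the candidate proposes): the employer can get 120 next round, worth 0.88 × 120 = 105.6 now, so the candidate offers 105.6, keeping 14.4.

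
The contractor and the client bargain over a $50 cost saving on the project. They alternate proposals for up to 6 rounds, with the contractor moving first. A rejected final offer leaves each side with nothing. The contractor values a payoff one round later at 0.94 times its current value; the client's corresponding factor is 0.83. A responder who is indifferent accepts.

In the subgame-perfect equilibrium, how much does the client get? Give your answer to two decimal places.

Work backward from the last round.
Round 6 (the client proposes): rejection yields 0 for the contractor; the client offers 0 and keeps 50.
Round 5 (the contractor proposes): the client can get 50 next round, worth 0.83 × 50 = 41.5 now. The contractor offers 41.5 and keeps 50 − 41.5 = 8.5.
Round 4 (the client proposes): the contractor can get 8.5 next round, worth 0.94 × 8.5 = 7.99 now. The client offers 7.99 and keeps 50 − 7.99 = 42.01.
Round 3 (the contractor proposes): the client can get 42.01 next round, worth 0.83 × 42.01 = 34.8683 now; the contractor offers that and keeps 15.1317.
Round 2 (the client proposes): the contractor can get 15.1317 next round, worth 0.94 × 15.1317 = 14.223798 now; the client offers that and keeps 35.776202.
Round 1 (the contractor proposes): the client can get 35.776202 next round, worth 0.83 × 35.776202 = 29.69424766 now. The contractor offers 29.69424766 and keeps 50 − 29.69424766 = 20.30575234.

29.69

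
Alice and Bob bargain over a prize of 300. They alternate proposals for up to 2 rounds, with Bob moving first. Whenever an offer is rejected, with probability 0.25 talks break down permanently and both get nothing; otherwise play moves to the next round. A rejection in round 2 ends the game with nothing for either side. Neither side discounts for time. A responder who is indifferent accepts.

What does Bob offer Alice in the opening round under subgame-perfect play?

By backward induction:
Round 2 (Alice proposes): rejection yields 0 for Bob; Alice offers 0 and keeps 300.
Round 1 (Bob proposes): rejecting gives Alice an expected 0.75 × 300 = 225; Bob offers that and keeps 75.

225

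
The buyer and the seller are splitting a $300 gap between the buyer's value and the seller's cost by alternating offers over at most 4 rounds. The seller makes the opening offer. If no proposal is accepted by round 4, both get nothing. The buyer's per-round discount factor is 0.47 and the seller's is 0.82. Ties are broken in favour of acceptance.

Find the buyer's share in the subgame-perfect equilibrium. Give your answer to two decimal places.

79.72

Round 4 (the buyer proposes): rejection yields 0 for the seller; the buyer offers 0 and keeps 300.
Round 3 (the seller proposes): the buyer can get 300 next round, worth 0.47 × 300 = 141 now; the seller offers that and keeps 159.
Round 2 (the buyer proposes): the seller can get 159 next round, worth 0.82 × 159 = 130.38 now; the buyer offers that and keeps 169.62.
Round 1 (the seller proposes): the buyer can get 169.62 next round, worth 0.47 × 169.62 = 79.7214 now. The seller offers 79.7214 and keeps 300 − 79.7214 = 220.2786.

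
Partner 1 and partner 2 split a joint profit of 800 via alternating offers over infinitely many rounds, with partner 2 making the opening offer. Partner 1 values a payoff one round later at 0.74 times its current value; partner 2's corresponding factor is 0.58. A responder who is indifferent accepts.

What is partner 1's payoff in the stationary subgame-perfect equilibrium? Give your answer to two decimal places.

435.60

In a stationary SPE each proposer offers the other exactly their discounted continuation value.
If partner 2 keeps x when proposing and partner 1 keeps y when proposing, then x = 800 − 0.74y and y = 800 − 0.58x.
Solving: x = 800(1 − 0.74) / (1 − 0.58·0.74) = 208 / 0.5708 ≈ 364.4008.
Partner 1 gets 800 − 364.4008 ≈ 435.5992.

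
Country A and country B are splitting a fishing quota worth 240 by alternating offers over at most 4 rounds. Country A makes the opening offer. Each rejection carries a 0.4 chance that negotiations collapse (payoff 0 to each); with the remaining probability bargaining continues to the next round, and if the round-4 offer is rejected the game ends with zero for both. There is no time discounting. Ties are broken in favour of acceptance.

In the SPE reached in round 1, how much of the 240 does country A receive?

130.56

Round 4 (country B proposes): rejection yields 0 for country A; country B offers 0 and keeps 240.
Round 3 (country A proposes): rejecting gives country B an expected 0.6 × 240 = 144; country A offers that and keeps 96.
Round 2 (country B proposes): rejecting gives country A an expected 0.6 × 96 = 57.6; country B offers that and keeps 182.4.
Round 1 (country A proposes): rejecting gives country B an expected 0.6 × 182.4 = 109.44. Country A offers 109.44 and keeps 240 − 109.44 = 130.56.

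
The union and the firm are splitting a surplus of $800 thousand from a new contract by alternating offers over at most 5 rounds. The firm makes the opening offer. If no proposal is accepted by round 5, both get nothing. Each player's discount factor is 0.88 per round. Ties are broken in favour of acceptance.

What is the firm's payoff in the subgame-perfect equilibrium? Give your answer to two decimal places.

Round 5 (the firm proposes): the union will accept anything ≥ 0, so the firm offers 0 and keeps 800.
Round 4 (the union proposes): the firm can get 800 next round, worth 0.88 × 800 = 704 now; the union offers that and keeps 96.
Round 3 (the firm proposes): the union can get 96 next round, worth 0.88 × 96 = 84.48 now; the firm offers that and keeps 715.52.
Round 2 (the union proposes): the firm can get 715.52 next round, worth 0.88 × 715.52 = 629.6576 now, so the union offers 629.6576, keeping 170.3424.
Round 1 (the firm proposes): the union can get 170.3424 next round, worth 0.88 × 170.3424 = 149.901312 now. The firm offers 149.901312 and keeps 800 − 149.901312 = 650.098688.

650.10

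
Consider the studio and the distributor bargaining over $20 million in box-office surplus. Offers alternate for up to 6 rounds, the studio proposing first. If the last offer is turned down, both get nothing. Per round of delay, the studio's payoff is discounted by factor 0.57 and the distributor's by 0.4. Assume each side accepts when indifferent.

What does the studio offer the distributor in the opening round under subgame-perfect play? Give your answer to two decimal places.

4.64

Work backward from the last round.
Round 6 (the distributor proposes): the studio will accept anything ≥ 0, so the distributor offers 0 and keeps 20.
Round 5 (the studio proposes): the distributor can get 20 next round, worth 0.4 × 20 = 8 now. The studio offers 8 and keeps 20 − 8 = 12.
Round 4 (the distributor proposes): the studio can get 12 next round, worth 0.57 × 12 = 6.84 now. The distributor offers 6.84 and keeps 20 − 6.84 = 13.16.
Round 3 (the studio proposes): the distributor can get 13.16 next round, worth 0.4 × 13.16 = 5.264 now. The studio offers 5.264 and keeps 20 − 5.264 = 14.736.
Round 2 (the distributor proposes): the studio can get 14.736 next round, worth 0.57 × 14.736 = 8.39952 now, so the distributor offers 8.39952, keeping 11.60048.
Round 1 (the studio proposes): the distributor can get 11.60048 next round, worth 0.4 × 11.60048 = 4.640192 now. The studio offers 4.640192 and keeps 20 − 4.640192 = 15.359808.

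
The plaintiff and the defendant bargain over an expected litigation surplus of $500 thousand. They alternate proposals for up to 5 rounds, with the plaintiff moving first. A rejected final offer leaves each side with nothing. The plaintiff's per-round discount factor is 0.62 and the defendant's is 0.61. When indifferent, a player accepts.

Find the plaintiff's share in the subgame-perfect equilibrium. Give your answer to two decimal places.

340.27

Round 5 (the plaintiff proposes): rejection yields 0 for the defendant; the plaintiff offers 0 and keeps 500.
Round 4 (the defendant proposes): the plaintiff can get 500 next round, worth 0.62 × 500 = 310 now. The defendant offers 310 and keeps 500 − 310 = 190.
Round 3 (the plaintiff proposes): the defendant can get 190 next round, worth 0.61 × 190 = 115.9 now; the plaintiff offers that and keeps 384.1.
Round 2 (the defendant proposes): the plaintiff can get 384.1 next round, worth 0.62 × 384.1 = 238.142 now, so the defendant offers 238.142, keeping 261.858.
Round 1 (the plaintiff proposes): the defendant can get 261.858 next round, worth 0.61 × 261.858 = 159.73338 now. The plaintiff offers 159.73338 and keeps 500 − 159.73338 = 340.26662.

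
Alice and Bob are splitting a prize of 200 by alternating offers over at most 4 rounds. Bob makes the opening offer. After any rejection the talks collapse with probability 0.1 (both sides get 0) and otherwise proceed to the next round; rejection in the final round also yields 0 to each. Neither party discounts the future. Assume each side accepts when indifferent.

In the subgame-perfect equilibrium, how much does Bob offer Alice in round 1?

Round 4 (Alice proposes): Bob will accept anything ≥ 0, so Alice offers 0 and keeps 200.
Round 3 (Bob proposes): rejecting gives Alice an expected 0.9 × 200 = 180; Bob offers that and keeps 20.
Round 2 (Alice proposes): rejecting gives Bob an expected 0.9 × 20 = 18, so Alice offers 18, keeping 182.
Round 1 (Bob proposes): rejecting gives Alice an expected 0.9 × 182 = 163.8, so Bob offers 163.8, keeping 36.2.

163.8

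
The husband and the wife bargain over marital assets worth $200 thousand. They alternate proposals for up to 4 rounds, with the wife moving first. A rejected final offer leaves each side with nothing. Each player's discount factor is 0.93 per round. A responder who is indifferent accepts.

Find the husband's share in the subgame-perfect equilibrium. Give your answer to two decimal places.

Round 4 (the husband proposes): rejection yields 0 for the wife; the husband offers 0 and keeps 200.
Round 3 (the wife proposes): the husband can get 200 next round, worth 0.93 × 200 = 186 now. The wife offers 186 and keeps 200 − 186 = 14.
Round 2 (the husband proposes): the wife can get 14 next round, worth 0.93 × 14 = 13.02 now, so the husband offers 13.02, keeping 186.98.
Round 1 (the wife proposes): the husband can get 186.98 next round, worth 0.93 × 186.98 = 173.8914 now. The wife offers 173.8914 and keeps 200 − 173.8914 = 26.1086.

173.89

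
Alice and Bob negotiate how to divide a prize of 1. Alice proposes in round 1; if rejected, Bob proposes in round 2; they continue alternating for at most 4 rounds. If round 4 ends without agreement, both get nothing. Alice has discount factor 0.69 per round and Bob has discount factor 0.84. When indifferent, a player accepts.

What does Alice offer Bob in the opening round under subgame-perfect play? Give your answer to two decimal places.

Round 4 (Bob proposes): Alice will accept anything ≥ 0, so Bob offers 0 and keeps 1.
Round 3 (Alice proposes): Bob can get 1 next round, worth 0.84 × 1 = 0.84 now, so Alice offers 0.84, keeping 0.16.
Round 2 (Bob proposes): Alice can get 0.16 next round, worth 0.69 × 0.16 = 0.1104 now; Bob offers that and keeps 0.8896.
Round 1 (Alice proposes): Bob can get 0.8896 next round, worth 0.84 × 0.8896 = 0.747264 now; Alice offers that and keeps 0.252736.

0.75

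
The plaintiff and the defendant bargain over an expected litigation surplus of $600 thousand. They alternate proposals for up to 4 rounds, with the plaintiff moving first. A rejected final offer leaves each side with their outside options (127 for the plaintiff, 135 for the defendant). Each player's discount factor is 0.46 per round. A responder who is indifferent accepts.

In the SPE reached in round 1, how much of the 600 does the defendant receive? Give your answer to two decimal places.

195.08

Round 4 (the defendant proposes): the plaintiff gets 127 if talks fail, so the defendant offers 127 and keeps 473.
Round 3 (the plaintiff proposes): the defendant can get 473 next round, worth 0.46 × 473 = 217.58 now; the plaintiff offers that and keeps 382.42.
Round 2 (the defendant proposes): the plaintiff can get 382.42 next round, worth 0.46 × 382.42 = 175.9132 now; the defendant offers that and keeps 424.0868.
Round 1 (the plaintiff proposes): the defendant can get 424.0868 next round, worth 0.46 × 424.0868 = 195.079928 now. The plaintiff offers 195.079928 and keeps 600 − 195.079928 = 404.920072.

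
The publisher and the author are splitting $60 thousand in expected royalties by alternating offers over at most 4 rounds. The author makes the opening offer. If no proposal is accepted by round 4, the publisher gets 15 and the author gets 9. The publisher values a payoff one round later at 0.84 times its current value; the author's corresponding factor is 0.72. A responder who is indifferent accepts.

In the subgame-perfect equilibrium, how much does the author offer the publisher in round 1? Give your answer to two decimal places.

Round 4 (the publisher proposes): the author gets 9 if talks fail, so the publisher offers 9 and keeps 51.
Round 3 (the author proposes): the publisher can get 51 next round, worth 0.84 × 51 = 42.84 now. The author offers 42.84 and keeps 60 − 42.84 = 17.16.
Round 2 (the publisher proposes): the author can get 17.16 next round, worth 0.72 × 17.16 = 12.3552 now. The publisher offers 12.3552 and keeps 60 − 12.3552 = 47.6448.
Round 1 (the author proposes): the publisher can get 47.6448 next round, worth 0.84 × 47.6448 = 40.021632 now; the author offers that and keeps 19.978368.

40.02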